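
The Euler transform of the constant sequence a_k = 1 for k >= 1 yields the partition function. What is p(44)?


The Euler transform converts the sequence a_k = 1 into the number of integer partitions.
Using the recurrence or dynamic programming:
p(44) = 75175

75175


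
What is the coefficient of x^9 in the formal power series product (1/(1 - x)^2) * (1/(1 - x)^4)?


Combine the factors: (1/(1 - x)^2) * (1/(1 - x)^4) = 1/(1 - x)^6.
Then use 1/(1 - x)^r = sum_{k>=0} C(k + r - 1, r - 1) x^k with r = 6 and k = 9:
C(14, 5) = 2002.

2002


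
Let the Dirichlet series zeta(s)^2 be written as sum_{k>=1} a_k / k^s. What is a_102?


The Dirichlet convolution of the constant function 1 with itself gives (1 * 1)(k) = sum_{d | k} 1 = d(k), the number of positive divisors of k.
Since zeta(s) = sum_{k>=1} 1/k^s, we have zeta(s)^2 = sum_{k>=1} d(k)/k^s, so a_k = d(k).
For k = 102: the divisors are 1, 2, 3, 6, 17, 34, 51, 102.
Count = 8.

8


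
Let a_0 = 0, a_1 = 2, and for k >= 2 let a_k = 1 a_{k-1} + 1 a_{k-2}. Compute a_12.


Iterating the recurrence forward:
a_0 = 0
a_1 = 2
a_2 = 1*2 + 1*0 = 2
a_3 = 1*2 + 1*2 = 4
a_4 = 1*4 + 1*2 = 6
a_5 = 1*6 + 1*4 = 10
a_6 = 1*10 + 1*6 = 16
a_7 = 1*16 + 1*10 = 26
a_8 = 1*26 + 1*16 = 42
a_9 = 1*42 + 1*26 = 68
a_10 = 1*68 + 1*42 = 110
a_11 = 1*110 + 1*68 = 178
a_12 = 1*178 + 1*110 = 288
So a_12 = 288.

288


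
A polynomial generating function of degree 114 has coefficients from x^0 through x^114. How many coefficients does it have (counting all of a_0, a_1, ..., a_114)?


A polynomial of degree 114 takes the form a_0 + a_1 x + ... + a_114 x^114.
The number of coefficients is 114 + 1 = 115.

115


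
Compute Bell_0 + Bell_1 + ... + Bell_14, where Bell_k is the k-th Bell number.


Recall Bell_k counts set partitions of a k-set (with Bell_0 = 1 by convention).
Bell_0 through Bell_14: 1, 1, 2, 5, 15, 52, 203, 877, 4140, 21147, 115975, 678570, 4213597, 27644437, 190899322
Sum = 1 + 1 + 2 + 5 + 15 + 52 + 203 + 877 + 4140 + 21147 + 115975 + 678570 + 4213597 + 27644437 + 190899322 = 223578344.

223578344


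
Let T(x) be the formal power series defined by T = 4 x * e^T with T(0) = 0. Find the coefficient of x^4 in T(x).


Apply the Lagrange inversion formula: if T = 4 x * phi(T) with phi(t) = e^t, then
[x^n] T = 4^n * (1/n) [t^(n-1)] phi(t)^n = 4^n * (1/n) [t^(n-1)] e^(n t) = 4^n * (1/n) * n^(n-1) / (n-1)! = 4^n * n^(n-1) / n!.
When c = 1 this is the Cayley count of rooted labeled trees on n vertices, divided by n!.
For n = 4: 4^4 * 4^3 / 4! = 256 * 64/24 = 2048/3.

2048/3


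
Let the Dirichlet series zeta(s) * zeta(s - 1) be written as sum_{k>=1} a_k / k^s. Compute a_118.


Convolution gives a_k = sum_{d | k} d * 1 = sum_{d | k} d = sigma(k), the sum of positive divisors of k.
For k = 118, the divisors are 1, 2, 59, 118, so
sigma(118) = 1 + 2 + 59 + 118 = 180.

180


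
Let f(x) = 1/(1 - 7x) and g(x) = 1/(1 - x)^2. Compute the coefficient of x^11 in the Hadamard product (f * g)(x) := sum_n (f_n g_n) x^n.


f has coefficients f_k = 7^k. For g = 1/(1 - x)^2 the coefficient is g_k = C(k + 1, 1) = k + 1. The Hadamard coefficient is (f * g)_k = 7^k * (k + 1).
For k = 11: 7^11 * 12 = 1977326743 * 12 = 23727920916.

23727920916


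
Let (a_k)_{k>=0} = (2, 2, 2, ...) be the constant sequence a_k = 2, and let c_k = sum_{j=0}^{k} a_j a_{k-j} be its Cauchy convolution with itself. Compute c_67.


Since a_j = 2 for all j >= 0, the convolution sum becomes
c_k = sum_{j=0}^{k} 2 * 2 = 4 * (k + 1).
Equivalently, the generating function of (a_k) is 2/(1 - x) and its square is 4/(1 - x)^2 = sum_{k>=0} 4(k + 1) x^k.
For k = 67: 4 * 68 = 272.

272


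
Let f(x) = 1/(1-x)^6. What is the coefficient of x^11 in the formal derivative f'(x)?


Differentiate: d/dx [ 1/(1-x)^r ] = r / (1-x)^(r+1).
Here r = 6, so f'(x) = 6 / (1-x)^7.
The expansion of 1/(1-x)^(r+1) has coefficient of x^n equal to C(n+r, r).
So the coefficient of x^11 in f'(x) is
6 * C(17, 6) = 6 * 12376 = 74256

74256


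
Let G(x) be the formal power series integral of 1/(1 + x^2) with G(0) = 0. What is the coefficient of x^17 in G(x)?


1/(1 + x^2) = sum_{j>=0} (-1)^j x^(2j). Integrating termwise with G(0) = 0:
G(x) = sum_{j>=0} (-1)^j x^(2j+1) / (2j+1) = arctan(x).
Only odd powers are nonzero. For x^17 write 17 = 2*8 + 1, giving
(-1)^8 / 17 = 1/17 = 1/17.

1/17


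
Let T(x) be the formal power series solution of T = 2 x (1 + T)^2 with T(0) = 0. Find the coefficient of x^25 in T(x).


Apply the Lagrange inversion formula: if T = 2 x * phi(T) with phi(t) = (1 + t)^2, then [x^n] T = 2^n * (1/n) [t^(n-1)] phi(t)^n = 2^n * (1/n) [t^(n-1)] (1 + t)^(2n) = 2^n * (1/n) C(2n, n-1).
Using the identity C(2n, n-1) = C(2n, n) * n / (n+1), the unscaled factor equals C(2n, n) / (n+1) = C_n, the n-th Catalan number.
For n = 25: C_25 = C(50, 25) / 26 = 126410606437752/26 = 4861946401452.
With the 2^25 = 33554432 factor, the coefficient is 33554432 * 4861946401452 = 163139849915165835264.

163139849915165835264


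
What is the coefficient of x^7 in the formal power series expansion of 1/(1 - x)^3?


The negative binomial / multiset identity is
1/(1 - x)^r = sum_{k>=0} C(k + r - 1, r - 1) x^k.
Here r = 3 and k = 7, so the coefficient is
C(7 + 2, 2) = C(9, 2)
= 36

36


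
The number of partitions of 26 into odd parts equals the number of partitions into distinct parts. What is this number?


Computing partitions of 26 into odd parts (1, 3, 5, ...):
Using the generating function prod_{k>=0} 1/(1-x^(2k+1)),
the count is 165

165


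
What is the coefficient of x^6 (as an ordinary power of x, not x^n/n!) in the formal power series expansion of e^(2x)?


The exponential series is e^y = sum_{k>=0} y^k / k!. Substituting y = 2x gives
e^(2x) = sum_{k>=0} 2^k x^k / k!.
So the coefficient of x^n is a^n/n! with a = 2, n = 6:
2^6 / 6! = 64/720 = 4/45

4/45


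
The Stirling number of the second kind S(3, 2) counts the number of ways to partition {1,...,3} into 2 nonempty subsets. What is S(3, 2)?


Using the explicit formula S(n,k) = (1/k!) sum_{j=0}^{k} (-1)^(k-j) C(k,j) j^n:
S(3, 2) = 3
Equivalently, S(n,k) is n! times the coefficient of x^n in the EGF (e^x - 1)^k / k!.

3


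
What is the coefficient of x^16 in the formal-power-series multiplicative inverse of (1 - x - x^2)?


Let the inverse be f(x) = sum_{k>=0} a_k x^k. From f(x) * (1 - x - x^2) = 1 and matching coefficients:
 x^0: a_0 = 1.
 x^1: a_1 - a_0 = 0, so a_1 = 1.
 x^k (k >= 2): a_k - a_{k-1} - a_{k-2} = 0, i.e. a_k = a_{k-1} + a_{k-2}.
This is the Fibonacci-type recurrence shifted so that a_0 = a_1 = 1.
Iterating: a_0=1, a_1=1, a_2=2, a_3=3, a_4=5, a_5=8, a_6=13, a_7=21, a_8=34, a_9=55, ...
a_16 = 1597.

1597


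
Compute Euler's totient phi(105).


phi(n) counts integers in [1, n] coprime to n. Using the multiplicative formula phi(n) = n * prod_{p | n} (1 - 1/p):
105 = 3 * 5 * 7, so
phi(105) = 105 * (1 - 1/3) * (1 - 1/5) * (1 - 1/7) = 48.

48


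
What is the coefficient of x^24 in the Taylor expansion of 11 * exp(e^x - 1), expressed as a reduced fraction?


exp(e^x - 1) = sum_{k>=0} Bell_k x^k / k!, where Bell_k is the k-th Bell number.
So the coefficient of x^24 is 11 * Bell_24 / 24!.
Computing: Bell_24 = 445958869294805289 and 24! = 620448401733239439360000, giving
11 * 445958869294805289/620448401733239439360000 = 148652956431601763/18801466719189073920000.

148652956431601763/18801466719189073920000


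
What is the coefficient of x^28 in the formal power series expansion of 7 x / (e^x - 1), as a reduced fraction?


The exponential generating function for Bernoulli numbers is
x / (e^x - 1) = sum_{k>=0} B_k x^k / k!.
So the coefficient of x^28 in 7 x / (e^x - 1) is 7 B_28 / 28!.
Computing: B_28 = -23749461029/870, 28! = 304888344611713860501504000000, giving
7 * -23749461029/870 / 304888344611713860501504000000 = -3392780147/5413323669636552217067520000000.

-3392780147/5413323669636552217067520000000


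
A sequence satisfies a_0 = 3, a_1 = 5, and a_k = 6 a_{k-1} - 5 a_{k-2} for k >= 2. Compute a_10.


The characteristic equation is t^2 - 6 t + 5 = 0, with roots r_1 = 5 and r_2 = 1 (so c_1 = r_1 + r_2, c_2 = -r_1 r_2 as required).
One can use the closed form a_n = A r_1^n + B r_2^n, but direct iteration is more reliable:
a_0 = 3, a_1 = 5, a_2 = 15, a_3 = 65, a_4 = 315, a_5 = 1565, a_6 = 7815, a_7 = 39065, a_8 = 195315, a_9 = 976565, a_10 = 4882815.
So a_10 = 4882815.

4882815


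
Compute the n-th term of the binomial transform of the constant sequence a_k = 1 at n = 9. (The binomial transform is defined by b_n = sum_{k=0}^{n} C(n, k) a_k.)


With a_k = 1 for all k, b_n = sum_{k=0}^{n} C(n, k) = 2^n by the binomial theorem.
For n = 9: 2^9 = 512.

512


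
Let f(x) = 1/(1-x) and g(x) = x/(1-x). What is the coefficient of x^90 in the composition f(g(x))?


First simplify the composition: f(g(x)) = 1/(1 - x/(1-x)) = (1-x)/((1-x) - x) = (1-x)/(1-2x).
Now extract the coefficient. Write (1-x)/(1-2x) = 1/(1-2x) - x/(1-2x).
The coefficient of x^n in 1/(1-2x) is 2^n, and in x/(1-2x) is 2^(n-1) (for n >= 1).
So the coefficient of x^90 is 2^90 - 2^89 = 1237940039285380274899124224 - 618970019642690137449562112 = 618970019642690137449562112.

618970019642690137449562112


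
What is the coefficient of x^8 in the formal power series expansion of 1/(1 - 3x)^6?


The general identity 1/(1 - c x)^r = sum_{k>=0} c^k C(k + r - 1, r - 1) x^k follows by substituting y = c x into 1/(1 - y)^r = sum_{k>=0} C(k + r - 1, r - 1) y^k.
For c = 3, r = 6, k = 8:
3^8 * C(13, 5) = 6561 * 1287 = 8444007.

8444007


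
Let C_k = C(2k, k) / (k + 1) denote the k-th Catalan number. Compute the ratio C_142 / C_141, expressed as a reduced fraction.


Using C_k = (2k)! / (k! (k+1)!), the ratio C_{k+1}/C_k simplifies to
C_{k+1}/C_k = [(2k+2)! / ((k+1)! (k+2)!)] * [k! (k+1)! / (2k)!]
 = (2k+2)(2k+1) / ((k+1)(k+2)) = 2(2k+1) / (k+2).
For k = 141: 2(2*141 + 1) / (141 + 2) = 566/143 = 566/143.

566/143


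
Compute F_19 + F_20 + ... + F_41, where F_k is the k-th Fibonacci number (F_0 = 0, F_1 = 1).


Use the identity sum_{k=0}^{N} F_k = F_{N+2} - 1 (which follows from F_{k+2} - F_{k+1} = F_k). Then
sum_{k=19}^{41} F_k = (F_{43} - 1) - (F_{20} - 1) = F_{43} - F_{20}.
Computing: F_{43} = 433494437, F_{20} = 6765, so
Sum = 433494437 - 6765 = 433487672.

433487672


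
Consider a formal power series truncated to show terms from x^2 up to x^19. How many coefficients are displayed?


From x^2 to x^19 inclusive, the count is 19 - 2 + 1 = 18.

18


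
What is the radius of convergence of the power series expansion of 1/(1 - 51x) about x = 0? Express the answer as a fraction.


Expanding 1/(1 - 51x) = sum_{k>=0} 51^k x^k, the series converges when |51x| < 1, i.e., |x| < 1/51.
So the radius of convergence is 1/51 = 1/51.

1/51


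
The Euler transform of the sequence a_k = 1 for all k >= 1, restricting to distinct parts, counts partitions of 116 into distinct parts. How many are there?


Partitions of 116 into distinct parts can be computed via generating function.
Product (1+x)(1+x^2)(1+x^3)...
The coefficient of x^116 = 1611388

1611388


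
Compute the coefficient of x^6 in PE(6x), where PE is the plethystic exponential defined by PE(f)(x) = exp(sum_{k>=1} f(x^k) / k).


With f(x) = 6x, the exponent is sum_{k>=1} 6 x^k / k = 6 * (-ln(1 - x)). Exponentiating:
PE(6x) = exp(-6 ln(1 - x)) = 1/(1 - x)^6.
By the negative binomial expansion, [x^n] 1/(1 - x)^6 = C(n + 5, 5).
For n = 6: C(11, 5) = 462.

462


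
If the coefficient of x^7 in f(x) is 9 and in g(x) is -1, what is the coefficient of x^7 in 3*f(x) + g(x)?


Scalar multiplication scales coefficients: 3 * 9 = 27.
Then add the g coefficient: 27 + -1
= 26

26


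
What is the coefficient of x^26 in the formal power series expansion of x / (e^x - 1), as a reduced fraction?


The exponential generating function for Bernoulli numbers is
x / (e^x - 1) = sum_{k>=0} B_k x^k / k!.
So the coefficient of x^26 in x / (e^x - 1) is B_26 / 26!.
Computing: B_26 = 8553103/6, 26! = 403291461126605635584000000, giving
8553103/6 / 403291461126605635584000000 = 657931/186134520519971831808000000.

657931/186134520519971831808000000


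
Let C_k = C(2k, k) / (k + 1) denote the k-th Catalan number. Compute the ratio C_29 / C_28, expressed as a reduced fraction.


Using C_k = (2k)! / (k! (k+1)!), the ratio C_{k+1}/C_k simplifies to
C_{k+1}/C_k = [(2k+2)! / ((k+1)! (k+2)!)] * [k! (k+1)! / (2k)!]
 = (2k+2)(2k+1) / ((k+1)(k+2)) = 2(2k+1) / (k+2).
For k = 28: 2(2*28 + 1) / (28 + 2) = 114/30 = 19/5.

19/5


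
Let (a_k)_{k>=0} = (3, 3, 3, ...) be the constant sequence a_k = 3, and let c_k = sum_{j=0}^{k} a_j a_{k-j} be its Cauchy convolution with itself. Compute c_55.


Since a_j = 3 for all j >= 0, the convolution sum becomes
c_k = sum_{j=0}^{k} 3 * 3 = 9 * (k + 1).
Equivalently, the generating function of (a_k) is 3/(1 - x) and its square is 9/(1 - x)^2 = sum_{k>=0} 9(k + 1) x^k.
For k = 55: 9 * 56 = 504.

504


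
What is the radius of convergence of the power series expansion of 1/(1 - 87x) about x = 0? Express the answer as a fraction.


Expanding 1/(1 - 87x) = sum_{k>=0} 87^k x^k, the series converges when |87x| < 1, i.e., |x| < 1/87.
So the radius of convergence is 1/87 = 1/87.

1/87


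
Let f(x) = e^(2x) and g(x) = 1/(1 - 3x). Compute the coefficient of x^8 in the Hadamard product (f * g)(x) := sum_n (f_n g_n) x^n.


Expanding: f_k = 2^k/k! (from e^(2x)) and g_k = 3^k (from 1/(1 - 3x)). So the Hadamard coefficient (f * g)_k = 2^k 3^k / k! = (6)^k / k!.
For k = 8: 6^8/8! = 1679616/40320 = 1458/35.

1458/35


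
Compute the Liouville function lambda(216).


The Liouville function is lambda(k) = (-1)^Omega(k), where Omega(k) counts the prime factors of k with multiplicity.
Factoring: 216 = 2 * 2 * 2 * 3 * 3 * 3, so Omega(216) = 6.
lambda(216) = (-1)^6 = 1.

1


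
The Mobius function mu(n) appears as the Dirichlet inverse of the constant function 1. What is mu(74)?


74 = 2 * 37 (all distinct primes).
mu(74) = (-1)^2 = 1

1


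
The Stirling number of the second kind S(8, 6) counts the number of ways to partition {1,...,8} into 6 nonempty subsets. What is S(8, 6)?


Using the explicit formula S(n,k) = (1/k!) sum_{j=0}^{k} (-1)^(k-j) C(k,j) j^n:
S(8, 6) = 266
Equivalently, S(n,k) is n! times the coefficient of x^n in the EGF (e^x - 1)^k / k!.

266


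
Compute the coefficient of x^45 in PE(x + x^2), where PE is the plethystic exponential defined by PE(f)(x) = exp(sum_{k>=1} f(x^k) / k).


With f(x) = x + x^2, the exponent is sum_{k>=1} (x^k + x^(2k)) / k = -ln(1 - x) - ln(1 - x^2). Exponentiating:
PE(x + x^2) = 1 / ((1 - x)(1 - x^2)).
This is the generating function for partitions of n into parts of size 1 or 2. The number of 2's can be any j in 0..22, and the rest are 1's, so
[x^45] = floor(45/2) + 1 = 23.

23


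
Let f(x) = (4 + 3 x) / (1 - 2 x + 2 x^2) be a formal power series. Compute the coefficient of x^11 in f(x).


Write f(x) = sum_{k>=0} a_k x^k. Multiplying both sides by 1 - 2 x + 2 x^2 gives
(1 - 2 x + 2 x^2) sum_{k>=0} a_k x^k = 4 + 3 x.
Matching coefficients:
 x^0: a_0 = 4
 x^1: a_1 - 2 a_0 = 3  =>  a_1 = 2*4 + 3 = 11
 x^k (k >= 2): a_k = 2 a_{k-1} - 2 a_{k-2}.
Iterating: a_2 = 14, a_3 = 6, a_4 = -16, a_5 = -44, a_6 = -56, a_7 = -24, a_8 = 64, a_9 = 176, a_10 = 224, a_11 = 96.
So the coefficient of x^11 is 96.

96


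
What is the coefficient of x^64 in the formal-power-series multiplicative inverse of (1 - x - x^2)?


Let the inverse be f(x) = sum_{k>=0} a_k x^k. From f(x) * (1 - x - x^2) = 1 and matching coefficients:
 x^0: a_0 = 1.
 x^1: a_1 - a_0 = 0, so a_1 = 1.
 x^k (k >= 2): a_k - a_{k-1} - a_{k-2} = 0, i.e. a_k = a_{k-1} + a_{k-2}.
This is the Fibonacci-type recurrence shifted so that a_0 = a_1 = 1.
Iterating: a_0=1, a_1=1, a_2=2, a_3=3, a_4=5, a_5=8, a_6=13, a_7=21, a_8=34, a_9=55, ...
a_64 = 17167680177565.

17167680177565


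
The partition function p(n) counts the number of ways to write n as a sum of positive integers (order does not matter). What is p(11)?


Using the generating function prod_{k>=1} 1/(1-x^k), we compute p(11).
By dynamic programming over parts 1 through 11:
p(11) = 56

56


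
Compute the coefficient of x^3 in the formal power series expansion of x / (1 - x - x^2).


Let f(x) = sum_{k>=0} a_k x^k. Multiplying f(x) * (1 - x - x^2) = x and matching coefficients gives a_0 = 0, a_1 = 1, and a_k = a_{k-1} + a_{k-2} for k >= 2. These are the Fibonacci numbers F_k.
Iterating from F_0 = 0, F_1 = 1:
F_0=0, F_1=1, F_2=1, F_3=2
F_3 = 2.

2


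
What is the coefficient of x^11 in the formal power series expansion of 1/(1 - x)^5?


The negative binomial / multiset identity is
1/(1 - x)^r = sum_{k>=0} C(k + r - 1, r - 1) x^k.
Here r = 5 and k = 11, so the coefficient is
C(11 + 4, 4) = C(15, 4)
= 1365

1365


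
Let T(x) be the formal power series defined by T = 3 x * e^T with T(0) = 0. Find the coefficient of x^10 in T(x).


Apply the Lagrange inversion formula: if T = 3 x * phi(T) with phi(t) = e^t, then
[x^n] T = 3^n * (1/n) [t^(n-1)] phi(t)^n = 3^n * (1/n) [t^(n-1)] e^(n t) = 3^n * (1/n) * n^(n-1) / (n-1)! = 3^n * n^(n-1) / n!.
When c = 1 this is the Cayley count of rooted labeled trees on n vertices, divided by n!.
For n = 10: 3^10 * 10^9 / 10! = 59049 * 1000000000/3628800 = 113906250/7.

113906250/7


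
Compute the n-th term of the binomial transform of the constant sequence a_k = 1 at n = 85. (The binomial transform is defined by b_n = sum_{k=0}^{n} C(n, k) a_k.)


With a_k = 1 for all k, b_n = sum_{k=0}^{n} C(n, k) = 2^n by the binomial theorem.
For n = 85: 2^85 = 38685626227668133590597632.

38685626227668133590597632


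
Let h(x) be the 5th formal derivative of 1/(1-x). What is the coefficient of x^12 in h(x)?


Differentiating 5 times: d^5/dx^5 [1/(1-x)] = 5!/(1-x)^6.
The expansion 1/(1-x)^6 = sum_{k>=0} C(k+5, 5) x^k, so the coefficient of x^n in 5!/(1-x)^6 is 5! * C(n+5, 5).
For n = 12: 120 * C(17, 5) = 120 * 6188 = 742560

742560


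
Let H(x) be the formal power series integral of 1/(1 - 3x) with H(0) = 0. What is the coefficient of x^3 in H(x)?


1/(1 - 3x) = sum_{k>=0} 3^k x^k. Integrating termwise with H(0) = 0:
H(x) = sum_{k>=0} 3^k x^(k+1) / (k+1) = sum_{m>=1} 3^(m-1) x^m / m.
For m = 3: 3^2/3 = 9/3 = 3.

3


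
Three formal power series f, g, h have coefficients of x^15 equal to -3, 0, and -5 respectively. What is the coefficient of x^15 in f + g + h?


Series addition is componentwise:
-3 + 0 + -5
= -8

-8


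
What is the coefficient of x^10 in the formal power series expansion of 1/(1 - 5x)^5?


The general identity 1/(1 - c x)^r = sum_{k>=0} c^k C(k + r - 1, r - 1) x^k follows by substituting y = c x into 1/(1 - y)^r = sum_{k>=0} C(k + r - 1, r - 1) y^k.
For c = 5, r = 5, k = 10:
5^10 * C(14, 4) = 9765625 * 1001 = 9775390625.

9775390625


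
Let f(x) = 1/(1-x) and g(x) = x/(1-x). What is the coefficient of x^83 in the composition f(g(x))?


First simplify the composition: f(g(x)) = 1/(1 - x/(1-x)) = (1-x)/((1-x) - x) = (1-x)/(1-2x).
Now extract the coefficient. Write (1-x)/(1-2x) = 1/(1-2x) - x/(1-2x).
The coefficient of x^n in 1/(1-2x) is 2^n, and in x/(1-2x) is 2^(n-1) (for n >= 1).
So the coefficient of x^83 is 2^83 - 2^82 = 9671406556917033397649408 - 4835703278458516698824704 = 4835703278458516698824704.

4835703278458516698824704


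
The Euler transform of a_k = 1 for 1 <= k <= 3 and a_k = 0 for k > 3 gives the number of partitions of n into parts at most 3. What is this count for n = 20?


Partitions of 20 into parts at most 3:
Using generating function (1-x)^(-1)(1-x^2)^(-1)(1-x^3)^(-1),
the coefficient of x^20 = 44

44


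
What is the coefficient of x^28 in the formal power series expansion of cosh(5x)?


The Maclaurin series is cosh(t) = sum_{m>=0} t^(2m) / (2m)!, so substituting t = 5x, only even powers of x are nonzero, with coefficient of x^(2m) equal to 5^(2m) / (2m)!.
For x^28 the coefficient is 5^28/28! = 37252902984619140625/304888344611713860501504000000 = 2384185791015625/19512854055149687072096256.

2384185791015625/19512854055149687072096256


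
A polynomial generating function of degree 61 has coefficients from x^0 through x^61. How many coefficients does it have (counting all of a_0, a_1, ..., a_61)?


A polynomial of degree 61 takes the form a_0 + a_1 x + ... + a_61 x^61.
The number of coefficients is 61 + 1 = 62.

62


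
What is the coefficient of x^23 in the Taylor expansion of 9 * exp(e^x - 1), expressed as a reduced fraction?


exp(e^x - 1) = sum_{k>=0} Bell_k x^k / k!, where Bell_k is the k-th Bell number.
So the coefficient of x^23 is 9 * Bell_23 / 23!.
Computing: Bell_23 = 44152005855084346 and 23! = 25852016738884976640000, giving
9 * 44152005855084346/25852016738884976640000 = 22076002927542173/1436223152160276480000.

22076002927542173/1436223152160276480000


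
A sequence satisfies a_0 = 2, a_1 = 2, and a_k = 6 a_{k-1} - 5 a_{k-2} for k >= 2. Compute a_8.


The characteristic equation is t^2 - 6 t + 5 = 0, with roots r_1 = 5 and r_2 = 1 (so c_1 = r_1 + r_2, c_2 = -r_1 r_2 as required).
One can use the closed form a_n = A r_1^n + B r_2^n, but direct iteration is more reliable:
a_0 = 2, a_1 = 2, a_2 = 2, a_3 = 2, a_4 = 2, a_5 = 2, a_6 = 2, a_7 = 2, a_8 = 2.
So a_8 = 2.

2


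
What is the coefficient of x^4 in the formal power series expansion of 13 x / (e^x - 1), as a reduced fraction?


The exponential generating function for Bernoulli numbers is
x / (e^x - 1) = sum_{k>=0} B_k x^k / k!.
So the coefficient of x^4 in 13 x / (e^x - 1) is 13 B_4 / 4!.
Computing: B_4 = -1/30, 4! = 24, giving
13 * -1/30 / 24 = -13/720.

-13/720


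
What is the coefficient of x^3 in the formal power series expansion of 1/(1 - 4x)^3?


The general identity 1/(1 - c x)^r = sum_{k>=0} c^k C(k + r - 1, r - 1) x^k follows by substituting y = c x into 1/(1 - y)^r = sum_{k>=0} C(k + r - 1, r - 1) y^k.
For c = 4, r = 3, k = 3:
4^3 * C(5, 2) = 64 * 10 = 640.

640


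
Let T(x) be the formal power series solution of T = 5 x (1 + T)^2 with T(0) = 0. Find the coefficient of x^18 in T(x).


Apply the Lagrange inversion formula: if T = 5 x * phi(T) with phi(t) = (1 + t)^2, then [x^n] T = 5^n * (1/n) [t^(n-1)] phi(t)^n = 5^n * (1/n) [t^(n-1)] (1 + t)^(2n) = 5^n * (1/n) C(2n, n-1).
Using the identity C(2n, n-1) = C(2n, n) * n / (n+1), the unscaled factor equals C(2n, n) / (n+1) = C_n, the n-th Catalan number.
For n = 18: C_18 = C(36, 18) / 19 = 9075135300/19 = 477638700.
With the 5^18 = 3814697265625 factor, the coefficient is 3814697265625 * 477638700 = 1822047042846679687500.

1822047042846679687500


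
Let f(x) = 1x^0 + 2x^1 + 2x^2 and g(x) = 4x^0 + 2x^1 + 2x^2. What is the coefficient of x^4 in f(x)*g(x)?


Cauchy product at x^4:
2*2
= 4

4


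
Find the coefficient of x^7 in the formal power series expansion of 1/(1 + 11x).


Write 1/(1 + c x) = 1/(1 - (-c) x) and apply the geometric-series identity
1/(1 - y) = sum_{k>=0} y^k to get 1/(1 + c x) = sum_{k>=0} (-c)^k x^k.
So the coefficient of x^k is (-c)^k = (-1)^k * c^k.
Here c = 11 and k = 7:
(-11)^7 = -1 * 19487171 = -19487171

-19487171


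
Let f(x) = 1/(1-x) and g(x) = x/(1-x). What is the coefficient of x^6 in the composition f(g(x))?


First simplify the composition: f(g(x)) = 1/(1 - x/(1-x)) = (1-x)/((1-x) - x) = (1-x)/(1-2x).
Now extract the coefficient. Write (1-x)/(1-2x) = 1/(1-2x) - x/(1-2x).
The coefficient of x^n in 1/(1-2x) is 2^n, and in x/(1-2x) is 2^(n-1) (for n >= 1).
So the coefficient of x^6 is 2^6 - 2^5 = 64 - 32 = 32.

32


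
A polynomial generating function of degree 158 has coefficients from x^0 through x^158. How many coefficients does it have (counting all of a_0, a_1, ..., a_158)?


A polynomial of degree 158 takes the form a_0 + a_1 x + ... + a_158 x^158.
The number of coefficients is 158 + 1 = 159.

159


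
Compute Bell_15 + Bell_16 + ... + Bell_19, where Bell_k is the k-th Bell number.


Recall Bell_k counts set partitions of a k-set (with Bell_0 = 1 by convention).
Bell_15 through Bell_19: 1382958545, 10480142147, 82864869804, 682076806159, 5832742205057
Sum = 1382958545 + 10480142147 + 82864869804 + 682076806159 + 5832742205057 = 6609546981712.

6609546981712


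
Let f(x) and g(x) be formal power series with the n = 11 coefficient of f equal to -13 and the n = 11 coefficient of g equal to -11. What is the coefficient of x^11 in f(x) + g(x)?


Addition of formal power series is termwise.
The coefficient of x^11 in f + g = -13 + -11
= -24

-24


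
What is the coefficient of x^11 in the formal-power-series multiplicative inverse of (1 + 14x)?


The inverse is 1/(1 + 14x). Apply the geometric identity 1/(1 - y) = sum_{k>=0} y^k with y = -14x:
1/(1 + 14x) = sum_{k>=0} (-14)^k x^k.
So the coefficient of x^11 is (-14)^11 = -4049565169664.

-4049565169664


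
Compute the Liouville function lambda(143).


The Liouville function is lambda(k) = (-1)^Omega(k), where Omega(k) counts the prime factors of k with multiplicity.
Factoring: 143 = 11 * 13, so Omega(143) = 2.
lambda(143) = (-1)^2 = 1.

1


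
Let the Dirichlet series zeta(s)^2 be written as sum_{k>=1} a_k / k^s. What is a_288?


The Dirichlet convolution of the constant function 1 with itself gives (1 * 1)(k) = sum_{d | k} 1 = d(k), the number of positive divisors of k.
Since zeta(s) = sum_{k>=1} 1/k^s, we have zeta(s)^2 = sum_{k>=1} d(k)/k^s, so a_k = d(k).
For k = 288: the divisors are 1, 2, 3, 4, 6, 8, 9, 12, 16, 18, 24, 32, 36, 48, 72, 96, 144, 288.
Count = 18.

18


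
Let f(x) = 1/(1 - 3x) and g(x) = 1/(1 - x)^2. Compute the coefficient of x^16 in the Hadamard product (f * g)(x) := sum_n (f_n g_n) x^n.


f has coefficients f_k = 3^k. For g = 1/(1 - x)^2 the coefficient is g_k = C(k + 1, 1) = k + 1. The Hadamard coefficient is (f * g)_k = 3^k * (k + 1).
For k = 16: 3^16 * 17 = 43046721 * 17 = 731794257.

731794257


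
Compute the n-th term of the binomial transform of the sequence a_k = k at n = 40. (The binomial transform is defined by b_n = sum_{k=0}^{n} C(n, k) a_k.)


With a_k = k, b_n = sum_{k=0}^{n} C(n, k) k. Using k * C(n, k) = n * C(n-1, k-1) gives b_n = n * sum_{k>=1} C(n-1, k-1) = n * 2^(n-1).
For n = 40: 40 * 2^39 = 40 * 549755813888 = 21990232555520.

21990232555520


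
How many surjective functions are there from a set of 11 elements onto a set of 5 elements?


By inclusion-exclusion on which target elements are missed, the number of surjections from an n-set onto a k-set is
surj(n, k) = sum_{j=0}^{k} (-1)^j C(k, j) (k - j)^n.
Equivalently surj(n, k) = k! * S(n, k), where S(n, k) is the Stirling number of the second kind.
For n = 11, k = 5:
S(11, 5) = 246730, so
surj = 5! * 246730 = 120 * 246730 = 29607600.

29607600


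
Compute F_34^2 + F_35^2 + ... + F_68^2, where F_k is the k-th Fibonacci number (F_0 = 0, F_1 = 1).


There is a standard identity sum_{k=0}^{N} F_k^2 = F_N * F_{N+1} (proved inductively from the telescoping relation F_k^2 = F_k F_{k+1} - F_{k-1} F_k). Then
sum_{k=34}^{68} F_k^2 = F_68 F_69 - F_33 F_34.
Computing: F_68 = 72723460248141, F_69 = 117669030460994, F_33 = 3524578, F_34 = 5702887.
Sum = 72723460248141 * 117669030460994 - 3524578 * 5702887 = 8557299059167369506591455468.

8557299059167369506591455468


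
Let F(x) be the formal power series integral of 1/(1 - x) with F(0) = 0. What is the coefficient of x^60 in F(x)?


1/(1 - x) = sum_{k>=0} x^k. Integrating termwise and using F(0) = 0 gives
F(x) = sum_{k>=0} x^(k+1) / (k+1) = sum_{m>=1} x^m / m = -ln(1 - x).
So the coefficient of x^60 is 1/60 = 1/60.

1/60


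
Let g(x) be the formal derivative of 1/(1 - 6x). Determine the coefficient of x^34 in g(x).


Differentiate termwise: d/dx sum_{k>=0} 6^k x^k = sum_{k>=1} k 6^k x^(k-1) = sum_{j>=0} (j+1) 6^(j+1) x^j.
Equivalently, d/dx [1/(1 - 6x)] = 6/(1 - 6x)^2.
For j = 34: 35 * 6^35 = 35 * 1719070799748422591028658176 = 60167477991194790686003036160.

60167477991194790686003036160


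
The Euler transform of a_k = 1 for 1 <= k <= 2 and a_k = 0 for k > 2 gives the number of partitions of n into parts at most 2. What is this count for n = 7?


Partitions of 7 into parts at most 2:
Using generating function (1-x)^(-1)(1-x^2)^(-1),
the coefficient of x^7 = 4

4


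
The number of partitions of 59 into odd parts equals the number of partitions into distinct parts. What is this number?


Computing partitions of 59 into odd parts (1, 3, 5, ...):
Using the generating function prod_{k>=0} 1/(1-x^(2k+1)),
the count is 9792

9792


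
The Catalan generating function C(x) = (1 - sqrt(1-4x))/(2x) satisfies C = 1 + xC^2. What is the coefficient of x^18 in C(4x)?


Substituting x -> 4x scales the n-th coefficient by 4^n, so [x^18] C(4x) = 4^18 * C_18.
C_18 = C(2*18, 18)/(19) = 9075135300/19 = 477638700.
So 4^18 * 477638700 = 68719476736 * 477638700 = 32823081532863283200.

32823081532863283200


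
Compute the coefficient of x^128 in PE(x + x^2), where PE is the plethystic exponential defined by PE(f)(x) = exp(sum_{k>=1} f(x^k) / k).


With f(x) = x + x^2, the exponent is sum_{k>=1} (x^k + x^(2k)) / k = -ln(1 - x) - ln(1 - x^2). Exponentiating:
PE(x + x^2) = 1 / ((1 - x)(1 - x^2)).
This is the generating function for partitions of n into parts of size 1 or 2. The number of 2's can be any j in 0..64, and the rest are 1's, so
[x^128] = floor(128/2) + 1 = 65.

65


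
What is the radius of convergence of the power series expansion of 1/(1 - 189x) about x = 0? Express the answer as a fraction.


Expanding 1/(1 - 189x) = sum_{k>=0} 189^k x^k, the series converges when |189x| < 1, i.e., |x| < 1/189.
So the radius of convergence is 1/189 = 1/189.

1/189


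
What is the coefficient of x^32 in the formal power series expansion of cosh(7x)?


The Maclaurin series is cosh(t) = sum_{m>=0} t^(2m) / (2m)!, so substituting t = 7x, only even powers of x are nonzero, with coefficient of x^(2m) equal to 7^(2m) / (2m)!.
For x^32 the coefficient is 7^32/32! = 1104427674243920646305299201/263130836933693530167218012160000000 = 459986536544739960976801/109592185311825710190428160000000.

459986536544739960976801/109592185311825710190428160000000


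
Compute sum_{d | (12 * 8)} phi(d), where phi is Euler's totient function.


First, 12 * 8 = 96. One classical identity is sum_{d | n} phi(d) = n (each k in [1, n] has a unique gcd with n, and among the k's with gcd(k, n) = n/d there are phi(d) of them). So the sum equals 96. We also verify directly:
Divisors of 96: 1, 2, 3, 4, 6, 8, 12, 16, 24, 32, 48, 96.
phi values: 1, 1, 2, 2, 2, 4, 4, 8, 8, 16, 16, 32.
Sum = 96.

96


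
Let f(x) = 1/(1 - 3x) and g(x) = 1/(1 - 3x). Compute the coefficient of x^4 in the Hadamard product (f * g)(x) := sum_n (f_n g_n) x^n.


f has coefficients f_k = 3^k and g has coefficients g_k = 3^k, so the Hadamard product has coefficient (f*g)_k = 3^k * 3^k = 9^k.
For k = 4: 9^4 = 6561.

6561


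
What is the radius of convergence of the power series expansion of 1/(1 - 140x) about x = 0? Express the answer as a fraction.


Expanding 1/(1 - 140x) = sum_{k>=0} 140^k x^k, the series converges when |140x| < 1, i.e., |x| < 1/140.
So the radius of convergence is 1/140 = 1/140.

1/140


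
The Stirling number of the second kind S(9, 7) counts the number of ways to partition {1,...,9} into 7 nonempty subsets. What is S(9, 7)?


Using the explicit formula S(n,k) = (1/k!) sum_{j=0}^{k} (-1)^(k-j) C(k,j) j^n:
S(9, 7) = 462
Equivalently, S(n,k) is n! times the coefficient of x^n in the EGF (e^x - 1)^k / k!.

462


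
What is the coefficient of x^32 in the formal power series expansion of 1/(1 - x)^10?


The negative binomial / multiset identity is
1/(1 - x)^r = sum_{k>=0} C(k + r - 1, r - 1) x^k.
Here r = 10 and k = 32, so the coefficient is
C(32 + 9, 9) = C(41, 9)
= 350343565

350343565


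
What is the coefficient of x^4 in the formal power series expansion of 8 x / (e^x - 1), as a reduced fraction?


The exponential generating function for Bernoulli numbers is
x / (e^x - 1) = sum_{k>=0} B_k x^k / k!.
So the coefficient of x^4 in 8 x / (e^x - 1) is 8 B_4 / 4!.
Computing: B_4 = -1/30, 4! = 24, giving
8 * -1/30 / 24 = -1/90.

-1/90


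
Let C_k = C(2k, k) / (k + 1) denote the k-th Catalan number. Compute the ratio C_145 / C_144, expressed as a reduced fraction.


Using C_k = (2k)! / (k! (k+1)!), the ratio C_{k+1}/C_k simplifies to
C_{k+1}/C_k = [(2k+2)! / ((k+1)! (k+2)!)] * [k! (k+1)! / (2k)!]
 = (2k+2)(2k+1) / ((k+1)(k+2)) = 2(2k+1) / (k+2).
For k = 144: 2(2*144 + 1) / (144 + 2) = 578/146 = 289/73.

289/73


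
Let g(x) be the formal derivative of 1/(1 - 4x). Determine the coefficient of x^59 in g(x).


Differentiate termwise: d/dx sum_{k>=0} 4^k x^k = sum_{k>=1} k 4^k x^(k-1) = sum_{j>=0} (j+1) 4^(j+1) x^j.
Equivalently, d/dx [1/(1 - 4x)] = 4/(1 - 4x)^2.
For j = 59: 60 * 4^60 = 60 * 1329227995784915872903807060280344576 = 79753679747094952374228423616820674560.

79753679747094952374228423616820674560


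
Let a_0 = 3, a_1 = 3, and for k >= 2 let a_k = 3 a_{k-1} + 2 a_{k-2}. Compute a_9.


Iterating the recurrence forward:
a_0 = 3
a_1 = 3
a_2 = 3*3 + 2*3 = 15
a_3 = 3*15 + 2*3 = 51
a_4 = 3*51 + 2*15 = 183
a_5 = 3*183 + 2*51 = 651
a_6 = 3*651 + 2*183 = 2319
a_7 = 3*2319 + 2*651 = 8259
a_8 = 3*8259 + 2*2319 = 29415
a_9 = 3*29415 + 2*8259 = 104763
So a_9 = 104763.

104763


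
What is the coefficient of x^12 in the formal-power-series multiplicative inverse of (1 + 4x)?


The inverse is 1/(1 + 4x). Apply the geometric identity 1/(1 - y) = sum_{k>=0} y^k with y = -4x:
1/(1 + 4x) = sum_{k>=0} (-4)^k x^k.
So the coefficient of x^12 is (-4)^12 = 16777216.

16777216


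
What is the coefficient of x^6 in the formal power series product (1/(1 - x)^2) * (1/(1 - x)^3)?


Combine the factors: (1/(1 - x)^2) * (1/(1 - x)^3) = 1/(1 - x)^5.
Then use 1/(1 - x)^r = sum_{k>=0} C(k + r - 1, r - 1) x^k with r = 5 and k = 6:
C(10, 4) = 210.

210


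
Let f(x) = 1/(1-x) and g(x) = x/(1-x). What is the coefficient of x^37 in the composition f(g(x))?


First simplify the composition: f(g(x)) = 1/(1 - x/(1-x)) = (1-x)/((1-x) - x) = (1-x)/(1-2x).
Now extract the coefficient. Write (1-x)/(1-2x) = 1/(1-2x) - x/(1-2x).
The coefficient of x^n in 1/(1-2x) is 2^n, and in x/(1-2x) is 2^(n-1) (for n >= 1).
So the coefficient of x^37 is 2^37 - 2^36 = 137438953472 - 68719476736 = 68719476736.

68719476736


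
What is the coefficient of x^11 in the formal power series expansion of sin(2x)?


The Maclaurin series is sin(t) = sum_{k>=0} (-1)^k t^(2k+1) / (2k+1)!, so substituting t = 2x, only odd powers of x are nonzero, with coefficient of x^(2k+1) equal to (-1)^k 2^(2k+1) / (2k+1)!.
Write 11 = 2*5 + 1, giving the coefficient (-1)^5 * 2^11 / 11! = -2048/39916800 = -8/155925.

-8/155925


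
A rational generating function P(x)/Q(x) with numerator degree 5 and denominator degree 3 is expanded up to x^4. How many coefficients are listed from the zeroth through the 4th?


Expanding up to x^4 gives the coefficients for x^0, x^1, ..., x^4.
That is 4 + 1 = 5 coefficients in total.

5


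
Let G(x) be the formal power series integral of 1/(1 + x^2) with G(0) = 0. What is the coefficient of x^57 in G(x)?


1/(1 + x^2) = sum_{j>=0} (-1)^j x^(2j). Integrating termwise with G(0) = 0:
G(x) = sum_{j>=0} (-1)^j x^(2j+1) / (2j+1) = arctan(x).
Only odd powers are nonzero. For x^57 write 57 = 2*28 + 1, giving
(-1)^28 / 57 = 1/57 = 1/57.

1/57


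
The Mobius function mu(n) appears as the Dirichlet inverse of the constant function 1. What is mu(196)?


196 has a squared prime factor, so mu(196) = 0.
Factorization reveals a repeated prime.

0


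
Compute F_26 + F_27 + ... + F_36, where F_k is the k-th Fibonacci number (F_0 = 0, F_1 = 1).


Use the identity sum_{k=0}^{N} F_k = F_{N+2} - 1 (which follows from F_{k+2} - F_{k+1} = F_k). Then
sum_{k=26}^{36} F_k = (F_{38} - 1) - (F_{27} - 1) = F_{38} - F_{27}.
Computing: F_{38} = 39088169, F_{27} = 196418, so
Sum = 39088169 - 196418 = 38891751.

38891751


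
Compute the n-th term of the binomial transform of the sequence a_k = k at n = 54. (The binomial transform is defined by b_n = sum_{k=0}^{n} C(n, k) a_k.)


With a_k = k, b_n = sum_{k=0}^{n} C(n, k) k. Using k * C(n, k) = n * C(n-1, k-1) gives b_n = n * sum_{k>=1} C(n-1, k-1) = n * 2^(n-1).
For n = 54: 54 * 2^53 = 54 * 9007199254740992 = 486388759756013568.

486388759756013568


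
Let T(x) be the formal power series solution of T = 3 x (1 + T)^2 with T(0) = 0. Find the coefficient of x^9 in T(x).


Apply the Lagrange inversion formula: if T = 3 x * phi(T) with phi(t) = (1 + t)^2, then [x^n] T = 3^n * (1/n) [t^(n-1)] phi(t)^n = 3^n * (1/n) [t^(n-1)] (1 + t)^(2n) = 3^n * (1/n) C(2n, n-1).
Using the identity C(2n, n-1) = C(2n, n) * n / (n+1), the unscaled factor equals C(2n, n) / (n+1) = C_n, the n-th Catalan number.
For n = 9: C_9 = C(18, 9) / 10 = 48620/10 = 4862.
With the 3^9 = 19683 factor, the coefficient is 19683 * 4862 = 95698746.

95698746


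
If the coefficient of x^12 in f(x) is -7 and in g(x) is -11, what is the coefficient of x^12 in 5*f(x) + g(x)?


Scalar multiplication scales coefficients: 5 * -7 = -35.
Then add the g coefficient: -35 + -11
= -46

-46


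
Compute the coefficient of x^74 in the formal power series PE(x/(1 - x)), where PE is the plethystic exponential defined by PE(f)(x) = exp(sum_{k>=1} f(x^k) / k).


For f(x) = x/(1 - x) we have
sum_{k>=1} f(x^k) / k = sum_{k>=1} (1/k) * x^k / (1 - x^k) = sum_{k, m >= 1} x^(k m) / k,
which after exponentiating simplifies to
PE(x/(1 - x)) = prod_{k>=1} 1 / (1 - x^k).
This is the generating function for the partition function p(n), so the coefficient of x^74 is p(74).
Computing p(74) by dynamic programming over parts 1, 2, ..., 74: p(74) = 7089500.

7089500


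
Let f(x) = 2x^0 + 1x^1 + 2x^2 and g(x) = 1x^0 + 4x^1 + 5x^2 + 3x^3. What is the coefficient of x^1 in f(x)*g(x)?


Cauchy product at x^1:
2*4 + 1*1
= 9

9


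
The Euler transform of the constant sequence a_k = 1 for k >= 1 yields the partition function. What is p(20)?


The Euler transform converts the sequence a_k = 1 into the number of integer partitions.
Using the recurrence or dynamic programming:
p(20) = 627

627


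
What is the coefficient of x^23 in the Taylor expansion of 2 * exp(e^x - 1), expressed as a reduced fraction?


exp(e^x - 1) = sum_{k>=0} Bell_k x^k / k!, where Bell_k is the k-th Bell number.
So the coefficient of x^23 is 2 * Bell_23 / 23!.
Computing: Bell_23 = 44152005855084346 and 23! = 25852016738884976640000, giving
2 * 44152005855084346/25852016738884976640000 = 22076002927542173/6463004184721244160000.

22076002927542173/6463004184721244160000


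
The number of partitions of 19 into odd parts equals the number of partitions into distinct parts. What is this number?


Computing partitions of 19 into odd parts (1, 3, 5, ...):
Using the generating function prod_{k>=0} 1/(1-x^(2k+1)),
the count is 54

54


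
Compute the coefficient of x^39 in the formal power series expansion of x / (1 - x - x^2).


Let f(x) = sum_{k>=0} a_k x^k. Multiplying f(x) * (1 - x - x^2) = x and matching coefficients gives a_0 = 0, a_1 = 1, and a_k = a_{k-1} + a_{k-2} for k >= 2. These are the Fibonacci numbers F_k.
Iterating from F_0 = 0, F_1 = 1:
F_0=0, F_1=1, F_2=1, F_3=2, F_4=3, F_5=5, F_6=8, F_7=13, F_8=21, F_9=34, ...
F_39 = 63245986.

63245986


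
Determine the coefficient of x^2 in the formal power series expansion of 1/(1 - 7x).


The geometric series identity gives 1/(1 - c x) = sum_{k>=0} c^k x^k, so the coefficient of x^k is c^k.
Here c = 7 and k = 2.
Computing: 7^2 = 49

49


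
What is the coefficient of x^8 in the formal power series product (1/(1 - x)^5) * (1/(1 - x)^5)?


Combine the factors: (1/(1 - x)^5) * (1/(1 - x)^5) = 1/(1 - x)^10.
Then use 1/(1 - x)^r = sum_{k>=0} C(k + r - 1, r - 1) x^k with r = 10 and k = 8:
C(17, 9) = 24310.

24310


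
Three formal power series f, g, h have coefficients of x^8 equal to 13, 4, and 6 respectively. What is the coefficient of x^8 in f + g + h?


Series addition is componentwise:
13 + 4 + 6
= 23

23
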